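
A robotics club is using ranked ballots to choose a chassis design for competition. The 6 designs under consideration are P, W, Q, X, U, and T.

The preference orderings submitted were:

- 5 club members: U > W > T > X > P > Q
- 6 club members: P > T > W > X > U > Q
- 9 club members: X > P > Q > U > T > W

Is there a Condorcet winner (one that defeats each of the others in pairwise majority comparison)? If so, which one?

Head-to-head results (20 voters total):
P vs W: P wins 15–5.
P vs Q: P wins 20–0.
P vs X: X wins 14–6.
P vs U: P wins 15–5.
P vs T: P wins 15–5.
W vs Q: W wins 11–9.
W vs X: W wins 11–9.
W vs U: U wins 14–6.
W vs T: T wins 15–5.
Q vs X: X wins 20–0.
Q vs U: U wins 11–9.
Q vs T: T wins 11–9.
X vs U: X wins 15–5.
X vs T: T wins 11–9.
U vs T: U wins 14–6.
No candidate beats all others: P beats W beats X beats P, a majority cycle.

No Condorcet winner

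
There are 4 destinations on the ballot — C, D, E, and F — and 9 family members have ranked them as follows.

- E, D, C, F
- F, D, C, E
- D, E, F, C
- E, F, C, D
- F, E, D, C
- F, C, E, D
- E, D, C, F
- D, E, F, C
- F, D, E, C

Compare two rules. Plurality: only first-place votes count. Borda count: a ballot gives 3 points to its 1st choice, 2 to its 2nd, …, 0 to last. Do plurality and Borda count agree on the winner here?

No

Plurality first-place counts: C 0, D 2, E 3, F 4 → F.
Borda totals: C 6, D 15, E 17, F 16 → E.
The two rules disagree: plurality picks F, Borda picks E.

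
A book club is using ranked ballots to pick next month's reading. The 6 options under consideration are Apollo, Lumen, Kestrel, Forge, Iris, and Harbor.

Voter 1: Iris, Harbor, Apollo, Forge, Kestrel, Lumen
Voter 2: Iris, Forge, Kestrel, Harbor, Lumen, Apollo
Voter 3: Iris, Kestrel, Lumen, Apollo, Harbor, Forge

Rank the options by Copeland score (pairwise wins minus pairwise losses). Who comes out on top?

Iris

Pairwise results:
  Apollo vs Lumen: Lumen wins 2–1.
  Apollo vs Kestrel: Kestrel wins 2–1.
  Apollo vs Forge: Apollo wins 2–1.
  Apollo vs Iris: Iris wins 3–0.
  Apollo vs Harbor: Harbor wins 2–1.
  Lumen vs Kestrel: Kestrel wins 3–0.
  Lumen vs Forge: Forge wins 2–1.
  Lumen vs Iris: Iris wins 3–0.
  Lumen vs Harbor: Harbor wins 2–1.
  Kestrel vs Forge: Forge wins 2–1.
  Kestrel vs Iris: Iris wins 3–0.
  Kestrel vs Harbor: Kestrel wins 2–1.
  Forge vs Iris: Iris wins 3–0.
  Forge vs Harbor: Harbor wins 2–1.
  Iris vs Harbor: Iris wins 3–0.
Copeland scores (wins − losses):
  Apollo: 1 − 4 = -3
  Lumen: 1 − 4 = -3
  Kestrel: 3 − 2 = 1
  Forge: 2 − 3 = -1
  Iris: 5 − 0 = 5
  Harbor: 3 − 2 = 1
Iris has the best Copeland score.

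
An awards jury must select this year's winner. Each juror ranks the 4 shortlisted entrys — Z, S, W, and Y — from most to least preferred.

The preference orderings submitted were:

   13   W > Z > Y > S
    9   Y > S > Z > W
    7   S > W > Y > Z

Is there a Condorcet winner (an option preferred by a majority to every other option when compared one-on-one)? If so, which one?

There is no Condorcet winner

Head-to-head results (29 voters total):
Z vs S: S wins 16–13.
Z vs W: W wins 20–9.
Z vs Y: Y wins 16–13.
S vs W: S wins 16–13.
S vs Y: Y wins 22–7.
W vs Y: W wins 20–9.
No candidate beats all others: S beats W beats Y beats S, a majority cycle.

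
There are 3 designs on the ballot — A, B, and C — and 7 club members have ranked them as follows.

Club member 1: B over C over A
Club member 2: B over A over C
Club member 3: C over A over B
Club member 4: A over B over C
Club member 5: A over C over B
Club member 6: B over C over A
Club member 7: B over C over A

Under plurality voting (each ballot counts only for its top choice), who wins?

First-place vote totals:
  A: 2
  B: 4
  C: 1
B has the most first-place votes.

B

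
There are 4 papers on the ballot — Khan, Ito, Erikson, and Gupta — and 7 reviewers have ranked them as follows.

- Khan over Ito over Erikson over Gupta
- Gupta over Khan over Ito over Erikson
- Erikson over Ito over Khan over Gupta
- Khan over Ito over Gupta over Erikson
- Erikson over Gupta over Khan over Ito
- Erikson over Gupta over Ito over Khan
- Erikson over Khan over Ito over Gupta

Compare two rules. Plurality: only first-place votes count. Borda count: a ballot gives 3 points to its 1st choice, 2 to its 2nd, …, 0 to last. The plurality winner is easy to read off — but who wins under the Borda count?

Erikson

Plurality first-place counts: Khan 2, Ito 0, Erikson 4, Gupta 1 → Erikson.
Borda totals: Khan 12, Ito 9, Erikson 13, Gupta 8 → Erikson.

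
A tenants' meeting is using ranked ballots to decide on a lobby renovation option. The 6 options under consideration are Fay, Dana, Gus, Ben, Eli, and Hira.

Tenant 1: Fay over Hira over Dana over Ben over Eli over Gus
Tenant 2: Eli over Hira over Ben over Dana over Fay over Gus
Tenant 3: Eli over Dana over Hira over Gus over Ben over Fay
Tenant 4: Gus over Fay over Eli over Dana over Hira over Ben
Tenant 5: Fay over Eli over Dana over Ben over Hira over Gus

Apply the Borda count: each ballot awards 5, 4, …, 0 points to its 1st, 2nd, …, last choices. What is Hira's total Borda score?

Borda scores:
  Fay: 5 + 1 + 0 + 4 + 5 = 15
  Dana: 3 + 2 + 4 + 2 + 3 = 14
  Gus: 0 + 0 + 2 + 5 + 0 = 7
  Ben: 2 + 3 + 1 + 0 + 2 = 8
  Eli: 1 + 5 + 5 + 3 + 4 = 18
  Hira: 4 + 4 + 3 + 1 + 1 = 13

13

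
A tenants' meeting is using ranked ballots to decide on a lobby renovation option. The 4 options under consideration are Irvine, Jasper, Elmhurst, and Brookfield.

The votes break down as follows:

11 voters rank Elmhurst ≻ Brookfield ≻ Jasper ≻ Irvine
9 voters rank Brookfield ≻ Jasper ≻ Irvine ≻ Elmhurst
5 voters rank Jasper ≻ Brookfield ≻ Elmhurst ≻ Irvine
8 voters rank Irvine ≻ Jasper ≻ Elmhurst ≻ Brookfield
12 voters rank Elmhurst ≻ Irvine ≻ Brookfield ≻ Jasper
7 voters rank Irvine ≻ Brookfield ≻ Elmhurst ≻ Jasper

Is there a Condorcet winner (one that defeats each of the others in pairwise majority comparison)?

Yes

Head-to-head results (52 voters total):
Irvine vs Jasper: Irvine wins 27–25.
Irvine vs Elmhurst: Elmhurst wins 28–24.
Irvine vs Brookfield: Irvine wins 27–25.
Jasper vs Elmhurst: Elmhurst wins 30–22.
Jasper vs Brookfield: Brookfield wins 39–13.
Elmhurst vs Brookfield: Elmhurst wins 31–21.
Elmhurst beats each rival — Irvine (28–24), Jasper (30–22), Brookfield (31–21) — so Elmhurst is the Condorcet winner.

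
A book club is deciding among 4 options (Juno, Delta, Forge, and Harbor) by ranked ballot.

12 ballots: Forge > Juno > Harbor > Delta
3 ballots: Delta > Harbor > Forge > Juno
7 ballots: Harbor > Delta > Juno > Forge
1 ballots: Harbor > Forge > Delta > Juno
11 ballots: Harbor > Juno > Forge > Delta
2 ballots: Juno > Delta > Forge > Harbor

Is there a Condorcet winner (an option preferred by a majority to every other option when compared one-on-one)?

Head-to-head results (36 voters total):
Juno vs Delta: Juno wins 25–11.
Juno vs Forge: Juno wins 20–16.
Juno vs Harbor: Harbor wins 22–14.
Delta vs Forge: Forge wins 24–12.
Delta vs Harbor: Harbor wins 31–5.
Forge vs Harbor: Harbor wins 22–14.
Harbor beats each rival — Juno (22–14), Delta (31–5), Forge (22–14) — so Harbor is the Condorcet winner.

Yes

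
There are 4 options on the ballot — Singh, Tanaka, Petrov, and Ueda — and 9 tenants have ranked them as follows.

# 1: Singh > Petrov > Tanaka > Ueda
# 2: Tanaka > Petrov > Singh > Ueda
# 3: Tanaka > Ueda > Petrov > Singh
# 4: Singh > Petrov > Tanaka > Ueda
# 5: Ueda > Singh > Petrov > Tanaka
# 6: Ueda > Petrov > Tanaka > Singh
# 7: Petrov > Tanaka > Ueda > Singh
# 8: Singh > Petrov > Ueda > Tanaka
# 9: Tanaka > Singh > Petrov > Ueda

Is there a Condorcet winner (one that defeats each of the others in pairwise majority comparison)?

No

Head-to-head results (9 voters total):
Singh vs Tanaka: Tanaka wins 5–4.
Singh vs Petrov: Singh wins 5–4.
Singh vs Ueda: Singh wins 5–4.
Tanaka vs Petrov: Petrov wins 6–3.
Tanaka vs Ueda: Tanaka wins 6–3.
Petrov vs Ueda: Petrov wins 6–3.
No candidate beats all others: Singh beats Petrov beats Tanaka beats Singh, a majority cycle.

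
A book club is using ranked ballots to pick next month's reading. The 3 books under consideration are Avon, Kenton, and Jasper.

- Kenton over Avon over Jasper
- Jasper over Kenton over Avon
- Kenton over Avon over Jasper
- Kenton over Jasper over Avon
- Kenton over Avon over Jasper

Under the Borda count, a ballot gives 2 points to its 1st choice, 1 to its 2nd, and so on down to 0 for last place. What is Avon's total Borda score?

3

Borda scores:
  Avon: 1 + 0 + 1 + 0 + 1 = 3
  Kenton: 2 + 1 + 2 + 2 + 2 = 9
  Jasper: 0 + 2 + 0 + 1 + 0 = 3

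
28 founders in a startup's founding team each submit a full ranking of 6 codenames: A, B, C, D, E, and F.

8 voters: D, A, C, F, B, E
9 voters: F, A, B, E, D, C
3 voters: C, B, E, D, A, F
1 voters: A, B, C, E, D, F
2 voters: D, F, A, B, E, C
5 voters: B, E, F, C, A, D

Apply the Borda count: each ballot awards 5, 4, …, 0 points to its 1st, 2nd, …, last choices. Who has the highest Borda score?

A

Borda scores:
  A: 8·4 + 9·4 + 3·1 + 5 + 2·3 + 5·1 = 87
  B: 8·1 + 9·3 + 3·4 + 4 + 2·2 + 5·5 = 80
  C: 8·3 + 9·0 + 3·5 + 3 + 2·0 + 5·2 = 52
  D: 8·5 + 9·1 + 3·2 + 1 + 2·5 + 5·0 = 66
  E: 8·0 + 9·2 + 3·3 + 2 + 2·1 + 5·4 = 51
  F: 8·2 + 9·5 + 3·0 + 0 + 2·4 + 5·3 = 84
A has the highest total.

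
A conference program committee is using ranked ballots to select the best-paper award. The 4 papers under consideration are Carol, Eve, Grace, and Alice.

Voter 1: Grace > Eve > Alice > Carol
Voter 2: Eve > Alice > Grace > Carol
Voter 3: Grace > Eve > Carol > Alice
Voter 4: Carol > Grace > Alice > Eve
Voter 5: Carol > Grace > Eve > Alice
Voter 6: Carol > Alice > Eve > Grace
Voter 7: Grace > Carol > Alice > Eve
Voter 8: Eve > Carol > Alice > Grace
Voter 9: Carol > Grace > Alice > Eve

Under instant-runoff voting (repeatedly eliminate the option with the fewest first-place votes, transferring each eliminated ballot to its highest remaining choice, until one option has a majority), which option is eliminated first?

Alice

Round 1: Carol 4, Grace 3, Eve 2, Alice 0. Alice has the fewest and is eliminated.
Round 2: Carol 4, Grace 3, Eve 2. Eve has the fewest and is eliminated.
Round 3: Carol 5, Grace 4. Carol has a majority.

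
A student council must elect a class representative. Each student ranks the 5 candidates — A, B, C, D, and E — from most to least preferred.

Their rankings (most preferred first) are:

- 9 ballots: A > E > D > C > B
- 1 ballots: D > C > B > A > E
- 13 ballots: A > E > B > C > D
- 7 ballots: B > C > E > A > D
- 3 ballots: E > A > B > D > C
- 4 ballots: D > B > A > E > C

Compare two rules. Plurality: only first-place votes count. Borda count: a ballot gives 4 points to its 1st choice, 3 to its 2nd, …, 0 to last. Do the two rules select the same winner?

Plurality first-place counts: A 22, B 7, C 0, D 5, E 3 → A.
Borda totals: A 113, B 74, C 46, D 41, E 96 → A.
The two rules agree on A.

Yes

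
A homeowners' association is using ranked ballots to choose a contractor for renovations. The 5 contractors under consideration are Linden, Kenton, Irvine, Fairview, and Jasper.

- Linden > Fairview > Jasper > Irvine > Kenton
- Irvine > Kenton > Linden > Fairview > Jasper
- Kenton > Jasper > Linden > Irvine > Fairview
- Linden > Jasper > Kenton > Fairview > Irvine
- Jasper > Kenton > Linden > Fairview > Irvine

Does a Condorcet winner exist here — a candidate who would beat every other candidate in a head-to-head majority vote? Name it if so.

Head-to-head results (5 voters total):
Linden vs Kenton: Kenton wins 3–2.
Linden vs Irvine: Linden wins 4–1.
Linden vs Fairview: Linden wins 5–0.
Linden vs Jasper: Linden wins 3–2.
Kenton vs Irvine: Kenton wins 3–2.
Kenton vs Fairview: Kenton wins 4–1.
Kenton vs Jasper: Jasper wins 3–2.
Irvine vs Fairview: Fairview wins 3–2.
Irvine vs Jasper: Jasper wins 4–1.
Fairview vs Jasper: Jasper wins 3–2.
No candidate beats all others: Linden beats Jasper beats Kenton beats Linden, a majority cycle.

None — there is no Condorcet winner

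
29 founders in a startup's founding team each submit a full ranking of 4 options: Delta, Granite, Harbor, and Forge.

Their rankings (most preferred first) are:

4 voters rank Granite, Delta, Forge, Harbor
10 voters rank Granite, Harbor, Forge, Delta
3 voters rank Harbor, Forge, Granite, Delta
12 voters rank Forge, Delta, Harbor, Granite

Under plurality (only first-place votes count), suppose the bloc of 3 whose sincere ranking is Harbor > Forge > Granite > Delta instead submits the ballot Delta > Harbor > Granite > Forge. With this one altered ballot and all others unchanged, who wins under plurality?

First-place totals with the altered ballot: Delta 3, Granite 14, Harbor 0, Forge 12.
The winner is unchanged: still Granite.

Granite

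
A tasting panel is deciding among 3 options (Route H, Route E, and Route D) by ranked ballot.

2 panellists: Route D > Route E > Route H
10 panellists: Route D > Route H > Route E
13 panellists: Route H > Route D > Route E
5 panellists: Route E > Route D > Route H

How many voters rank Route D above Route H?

17

Ballots ranking Route D above Route H: 2+10+5 = 17.
Ballots ranking Route H above Route D: 13.
So 17 of 30 voters prefer Route D to Route H.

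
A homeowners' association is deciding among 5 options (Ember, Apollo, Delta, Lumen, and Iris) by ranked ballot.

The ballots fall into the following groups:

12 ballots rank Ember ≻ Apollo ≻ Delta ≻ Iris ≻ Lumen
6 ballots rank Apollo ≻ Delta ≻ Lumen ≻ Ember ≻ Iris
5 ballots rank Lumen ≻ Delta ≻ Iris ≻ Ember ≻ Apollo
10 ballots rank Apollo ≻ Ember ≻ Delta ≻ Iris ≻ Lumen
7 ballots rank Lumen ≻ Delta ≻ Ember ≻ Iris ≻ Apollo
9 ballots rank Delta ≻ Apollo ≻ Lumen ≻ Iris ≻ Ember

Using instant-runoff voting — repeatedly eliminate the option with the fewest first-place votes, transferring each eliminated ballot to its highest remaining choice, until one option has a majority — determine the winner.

Apollo

Round 1: Apollo 16, Ember 12, Lumen 12, Delta 9, Iris 0. Iris has the fewest and is eliminated.
Round 2: Apollo 16, Ember 12, Lumen 12, Delta 9. Delta has the fewest and is eliminated.
Round 3: Apollo 25, Ember 12, Lumen 12. Apollo has a majority.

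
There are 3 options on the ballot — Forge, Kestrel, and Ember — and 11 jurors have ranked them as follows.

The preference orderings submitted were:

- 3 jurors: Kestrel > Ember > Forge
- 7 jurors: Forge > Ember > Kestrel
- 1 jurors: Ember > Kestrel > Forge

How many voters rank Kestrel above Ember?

3

Ballots ranking Kestrel above Ember: 3.
Ballots ranking Ember above Kestrel: 7+1 = 8.
So 3 of 11 voters prefer Kestrel to Ember.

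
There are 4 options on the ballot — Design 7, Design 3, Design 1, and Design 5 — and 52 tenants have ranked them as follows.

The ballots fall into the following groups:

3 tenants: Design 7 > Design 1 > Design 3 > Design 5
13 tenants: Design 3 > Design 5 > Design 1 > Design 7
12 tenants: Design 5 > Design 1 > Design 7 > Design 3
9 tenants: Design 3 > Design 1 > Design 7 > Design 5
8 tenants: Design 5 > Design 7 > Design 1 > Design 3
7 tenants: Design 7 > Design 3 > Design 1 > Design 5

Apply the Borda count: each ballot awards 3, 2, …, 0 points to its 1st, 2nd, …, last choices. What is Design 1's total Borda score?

Borda scores:
  Design 7: 3·3 + 13·0 + 12·1 + 9·1 + 8·2 + 7·3 = 67
  Design 3: 3·1 + 13·3 + 12·0 + 9·3 + 8·0 + 7·2 = 83
  Design 1: 3·2 + 13·1 + 12·2 + 9·2 + 8·1 + 7·1 = 76
  Design 5: 3·0 + 13·2 + 12·3 + 9·0 + 8·3 + 7·0 = 86

76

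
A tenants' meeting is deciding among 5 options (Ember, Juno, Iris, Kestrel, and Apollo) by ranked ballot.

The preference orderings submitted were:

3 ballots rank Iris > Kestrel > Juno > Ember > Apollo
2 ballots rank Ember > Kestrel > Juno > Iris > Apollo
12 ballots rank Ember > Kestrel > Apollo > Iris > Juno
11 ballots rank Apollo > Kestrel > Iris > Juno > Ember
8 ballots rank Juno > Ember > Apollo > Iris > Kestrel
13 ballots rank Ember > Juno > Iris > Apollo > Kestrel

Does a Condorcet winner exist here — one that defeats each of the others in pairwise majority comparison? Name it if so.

Head-to-head results (49 voters total):
Ember vs Juno: Ember wins 27–22.
Ember vs Iris: Ember wins 35–14.
Ember vs Kestrel: Ember wins 35–14.
Ember vs Apollo: Ember wins 38–11.
Juno vs Iris: Iris wins 26–23.
Juno vs Kestrel: Kestrel wins 28–21.
Juno vs Apollo: Juno wins 26–23.
Iris vs Kestrel: Kestrel wins 25–24.
Iris vs Apollo: Apollo wins 31–18.
Kestrel vs Apollo: Apollo wins 32–17.
Ember beats each rival — Juno (27–22), Iris (35–14), Kestrel (35–14), Apollo (38–11) — so Ember is the Condorcet winner.

Ember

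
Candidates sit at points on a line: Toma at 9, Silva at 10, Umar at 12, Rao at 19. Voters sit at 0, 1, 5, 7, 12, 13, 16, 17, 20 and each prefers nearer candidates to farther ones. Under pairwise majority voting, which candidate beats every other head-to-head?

Umar

With single-peaked preferences on a line, the Condorcet winner is the candidate closest to the median voter.
The median voter (position 12) is closest to Umar at 12.
Check: Umar vs Rao — voters closer to Umar: 6 of 9.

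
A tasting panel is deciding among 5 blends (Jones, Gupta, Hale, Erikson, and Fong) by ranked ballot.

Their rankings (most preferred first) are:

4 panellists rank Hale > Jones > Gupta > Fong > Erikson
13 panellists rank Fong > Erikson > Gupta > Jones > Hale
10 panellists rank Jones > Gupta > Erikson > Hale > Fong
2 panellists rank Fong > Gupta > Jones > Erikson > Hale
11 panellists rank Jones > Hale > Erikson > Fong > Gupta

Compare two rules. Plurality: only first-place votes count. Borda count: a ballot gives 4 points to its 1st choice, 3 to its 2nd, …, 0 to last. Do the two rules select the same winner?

Yes

Plurality first-place counts: Jones 21, Gupta 0, Hale 4, Erikson 0, Fong 15 → Jones.
Borda totals: Jones 113, Gupta 70, Hale 59, Erikson 83, Fong 75 → Jones.
The two rules agree on Jones.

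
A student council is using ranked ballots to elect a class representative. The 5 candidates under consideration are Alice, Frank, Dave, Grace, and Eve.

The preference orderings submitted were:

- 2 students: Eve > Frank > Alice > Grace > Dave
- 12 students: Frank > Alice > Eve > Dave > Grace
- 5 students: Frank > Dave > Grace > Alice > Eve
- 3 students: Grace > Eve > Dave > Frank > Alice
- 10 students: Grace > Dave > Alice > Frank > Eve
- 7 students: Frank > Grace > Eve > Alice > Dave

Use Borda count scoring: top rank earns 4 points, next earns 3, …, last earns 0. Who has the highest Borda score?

Frank

Borda scores:
  Alice: 2·2 + 12·3 + 5·1 + 3·0 + 10·2 + 7·1 = 72
  Frank: 2·3 + 12·4 + 5·4 + 3·1 + 10·1 + 7·4 = 115
  Dave: 2·0 + 12·1 + 5·3 + 3·2 + 10·3 + 7·0 = 63
  Grace: 2·1 + 12·0 + 5·2 + 3·4 + 10·4 + 7·3 = 85
  Eve: 2·4 + 12·2 + 5·0 + 3·3 + 10·0 + 7·2 = 55
Frank has the highest total.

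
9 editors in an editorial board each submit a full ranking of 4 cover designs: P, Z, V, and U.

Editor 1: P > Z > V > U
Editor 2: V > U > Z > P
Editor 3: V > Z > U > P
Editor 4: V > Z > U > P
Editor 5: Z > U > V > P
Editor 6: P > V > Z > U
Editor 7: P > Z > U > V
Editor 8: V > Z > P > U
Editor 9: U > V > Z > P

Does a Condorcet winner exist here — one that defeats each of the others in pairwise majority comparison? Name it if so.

V

Head-to-head results (9 voters total):
P vs Z: Z wins 6–3.
P vs V: V wins 6–3.
P vs U: U wins 5–4.
Z vs V: V wins 6–3.
Z vs U: Z wins 7–2.
V vs U: V wins 6–3.
V beats each rival — P (6–3), Z (6–3), U (6–3) — so V is the Condorcet winner.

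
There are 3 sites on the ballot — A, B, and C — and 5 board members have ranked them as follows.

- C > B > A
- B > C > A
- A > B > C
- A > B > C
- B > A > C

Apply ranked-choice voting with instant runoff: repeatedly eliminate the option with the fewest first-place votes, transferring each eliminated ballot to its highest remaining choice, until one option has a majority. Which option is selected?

B

Round 1: A 2, B 2, C 1. C has the fewest and is eliminated.
Round 2: B 3, A 2. B has a majority.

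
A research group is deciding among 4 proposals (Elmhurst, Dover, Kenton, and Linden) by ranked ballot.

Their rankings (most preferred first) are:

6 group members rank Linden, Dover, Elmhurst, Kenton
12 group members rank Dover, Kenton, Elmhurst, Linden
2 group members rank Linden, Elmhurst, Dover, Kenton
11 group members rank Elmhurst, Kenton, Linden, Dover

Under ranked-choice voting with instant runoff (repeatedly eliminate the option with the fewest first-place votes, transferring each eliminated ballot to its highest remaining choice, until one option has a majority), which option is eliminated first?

Kenton

Round 1: Dover 12, Elmhurst 11, Linden 8, Kenton 0. Kenton has the fewest and is eliminated.
Round 2: Dover 12, Elmhurst 11, Linden 8. Linden has the fewest and is eliminated.
Round 3: Dover 18, Elmhurst 13. Dover has a majority.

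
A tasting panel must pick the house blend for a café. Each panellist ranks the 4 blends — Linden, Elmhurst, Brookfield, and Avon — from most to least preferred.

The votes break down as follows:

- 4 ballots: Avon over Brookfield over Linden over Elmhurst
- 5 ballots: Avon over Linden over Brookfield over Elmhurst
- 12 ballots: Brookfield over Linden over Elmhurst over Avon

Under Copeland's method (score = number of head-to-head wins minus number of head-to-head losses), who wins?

Pairwise results:
  Linden vs Elmhurst: Linden wins 21–0.
  Linden vs Brookfield: Brookfield wins 16–5.
  Linden vs Avon: Linden wins 12–9.
  Elmhurst vs Brookfield: Brookfield wins 21–0.
  Elmhurst vs Avon: Elmhurst wins 12–9.
  Brookfield vs Avon: Brookfield wins 12–9.
Copeland scores (wins − losses):
  Linden: 2 − 1 = 1
  Elmhurst: 1 − 2 = -1
  Brookfield: 3 − 0 = 3
  Avon: 0 − 3 = -3
Brookfield has the best Copeland score.

Brookfield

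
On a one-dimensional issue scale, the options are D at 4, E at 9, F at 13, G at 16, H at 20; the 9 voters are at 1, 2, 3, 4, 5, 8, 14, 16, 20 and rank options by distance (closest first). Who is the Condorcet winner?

D

With single-peaked preferences on a line, the Condorcet winner is the candidate closest to the median voter.
The median voter (position 5) is closest to D at 4.
Check: D vs E — voters closer to D: 5 of 9.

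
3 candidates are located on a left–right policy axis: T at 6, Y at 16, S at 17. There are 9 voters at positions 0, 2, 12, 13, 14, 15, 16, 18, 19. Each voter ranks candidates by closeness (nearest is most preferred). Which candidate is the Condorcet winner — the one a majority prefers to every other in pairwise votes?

Y

With single-peaked preferences on a line, the Condorcet winner is the candidate closest to the median voter.
The median voter (position 14) is closest to Y at 16.
Check: Y vs S — voters closer to Y: 7 of 9.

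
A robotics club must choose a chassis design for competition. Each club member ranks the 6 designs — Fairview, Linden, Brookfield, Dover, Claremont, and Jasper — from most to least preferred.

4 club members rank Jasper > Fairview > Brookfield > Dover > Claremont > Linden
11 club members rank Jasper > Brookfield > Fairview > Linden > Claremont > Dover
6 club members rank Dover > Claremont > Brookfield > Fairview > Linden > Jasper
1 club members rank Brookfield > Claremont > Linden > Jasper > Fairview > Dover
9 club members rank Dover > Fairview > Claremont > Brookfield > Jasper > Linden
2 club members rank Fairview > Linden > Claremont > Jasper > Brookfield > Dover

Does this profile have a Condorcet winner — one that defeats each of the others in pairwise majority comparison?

No

Head-to-head results (33 voters total):
Fairview vs Linden: Fairview wins 32–1.
Fairview vs Brookfield: Brookfield wins 18–15.
Fairview vs Dover: Fairview wins 18–15.
Fairview vs Claremont: Fairview wins 26–7.
Fairview vs Jasper: Fairview wins 17–16.
Linden vs Brookfield: Brookfield wins 31–2.
Linden vs Dover: Dover wins 19–14.
Linden vs Claremont: Claremont wins 20–13.
Linden vs Jasper: Jasper wins 24–9.
Brookfield vs Dover: Brookfield wins 18–15.
Brookfield vs Claremont: Claremont wins 17–16.
Brookfield vs Jasper: Jasper wins 17–16.
Dover vs Claremont: Dover wins 19–14.
Dover vs Jasper: Jasper wins 18–15.
Claremont vs Jasper: Claremont wins 18–15.
No candidate beats all others: Fairview beats Claremont beats Brookfield beats Fairview, a majority cycle.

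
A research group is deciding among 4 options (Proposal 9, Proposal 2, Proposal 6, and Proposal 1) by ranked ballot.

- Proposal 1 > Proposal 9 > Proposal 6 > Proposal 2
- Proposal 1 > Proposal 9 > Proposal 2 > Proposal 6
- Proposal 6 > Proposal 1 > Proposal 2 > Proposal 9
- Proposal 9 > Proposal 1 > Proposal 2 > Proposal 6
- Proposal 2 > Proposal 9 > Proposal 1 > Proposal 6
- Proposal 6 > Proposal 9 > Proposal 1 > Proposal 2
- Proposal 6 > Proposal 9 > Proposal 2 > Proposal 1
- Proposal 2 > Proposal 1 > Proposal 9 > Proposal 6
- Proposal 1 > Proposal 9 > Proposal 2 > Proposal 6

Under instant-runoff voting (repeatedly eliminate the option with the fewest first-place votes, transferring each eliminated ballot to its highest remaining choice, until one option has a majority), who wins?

Round 1: Proposal 6 3, Proposal 1 3, Proposal 2 2, Proposal 9 1. Proposal 9 has the fewest and is eliminated.
Round 2: Proposal 1 4, Proposal 6 3, Proposal 2 2. Proposal 2 has the fewest and is eliminated.
Round 3: Proposal 1 6, Proposal 6 3. Proposal 1 has a majority.

Proposal 1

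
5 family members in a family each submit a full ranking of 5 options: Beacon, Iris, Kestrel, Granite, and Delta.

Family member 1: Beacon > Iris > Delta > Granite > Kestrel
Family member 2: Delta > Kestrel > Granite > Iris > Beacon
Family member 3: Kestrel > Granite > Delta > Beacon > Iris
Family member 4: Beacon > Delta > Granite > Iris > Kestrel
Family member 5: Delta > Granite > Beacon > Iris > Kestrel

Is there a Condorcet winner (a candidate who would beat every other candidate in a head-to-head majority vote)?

Yes

Head-to-head results (5 voters total):
Beacon vs Iris: Beacon wins 4–1.
Beacon vs Kestrel: Beacon wins 3–2.
Beacon vs Granite: Granite wins 3–2.
Beacon vs Delta: Delta wins 3–2.
Iris vs Kestrel: Iris wins 3–2.
Iris vs Granite: Granite wins 4–1.
Iris vs Delta: Delta wins 4–1.
Kestrel vs Granite: Granite wins 3–2.
Kestrel vs Delta: Delta wins 4–1.
Granite vs Delta: Delta wins 4–1.
Delta beats each rival — Beacon (3–2), Iris (4–1), Kestrel (4–1), Granite (4–1) — so Delta is the Condorcet winner.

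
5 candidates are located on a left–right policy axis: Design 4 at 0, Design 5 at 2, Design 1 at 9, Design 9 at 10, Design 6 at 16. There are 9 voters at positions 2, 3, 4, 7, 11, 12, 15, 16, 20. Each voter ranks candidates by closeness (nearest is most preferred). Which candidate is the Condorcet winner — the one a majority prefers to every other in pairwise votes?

With single-peaked preferences on a line, the Condorcet winner is the candidate closest to the median voter.
The median voter (position 11) is closest to Design 9 at 10.
Check: Design 9 vs Design 1 — voters closer to Design 9: 5 of 9.

Design 9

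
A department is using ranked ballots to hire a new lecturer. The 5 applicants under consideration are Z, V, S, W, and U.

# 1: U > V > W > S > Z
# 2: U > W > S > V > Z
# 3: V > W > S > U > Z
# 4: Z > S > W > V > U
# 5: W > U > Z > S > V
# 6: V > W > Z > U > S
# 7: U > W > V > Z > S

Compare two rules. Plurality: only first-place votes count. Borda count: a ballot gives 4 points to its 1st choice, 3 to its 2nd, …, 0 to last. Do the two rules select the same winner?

Plurality first-place counts: Z 1, V 2, S 0, W 1, U 3 → U.
Borda totals: Z 9, V 15, S 9, W 20, U 17 → W.
The two rules disagree: plurality picks U, Borda picks W.

No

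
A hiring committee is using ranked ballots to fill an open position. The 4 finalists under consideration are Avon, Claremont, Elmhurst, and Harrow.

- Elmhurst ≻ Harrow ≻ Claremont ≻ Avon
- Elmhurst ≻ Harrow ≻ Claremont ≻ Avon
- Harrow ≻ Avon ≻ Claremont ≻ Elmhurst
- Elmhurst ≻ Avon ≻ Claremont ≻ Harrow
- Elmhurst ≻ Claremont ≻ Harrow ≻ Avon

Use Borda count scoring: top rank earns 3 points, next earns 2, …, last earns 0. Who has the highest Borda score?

Elmhurst

Borda scores:
  Avon: 0 + 0 + 2 + 2 + 0 = 4
  Claremont: 1 + 1 + 1 + 1 + 2 = 6
  Elmhurst: 3 + 3 + 0 + 3 + 3 = 12
  Harrow: 2 + 2 + 3 + 0 + 1 = 8
Elmhurst has the highest total.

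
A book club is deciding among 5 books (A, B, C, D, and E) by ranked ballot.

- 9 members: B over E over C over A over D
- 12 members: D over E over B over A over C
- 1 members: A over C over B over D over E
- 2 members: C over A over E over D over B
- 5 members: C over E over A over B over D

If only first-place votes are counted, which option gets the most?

D

First-place vote totals:
  A: 1
  B: 9
  C: 7
  D: 12
  E: 0
D has the most first-place votes.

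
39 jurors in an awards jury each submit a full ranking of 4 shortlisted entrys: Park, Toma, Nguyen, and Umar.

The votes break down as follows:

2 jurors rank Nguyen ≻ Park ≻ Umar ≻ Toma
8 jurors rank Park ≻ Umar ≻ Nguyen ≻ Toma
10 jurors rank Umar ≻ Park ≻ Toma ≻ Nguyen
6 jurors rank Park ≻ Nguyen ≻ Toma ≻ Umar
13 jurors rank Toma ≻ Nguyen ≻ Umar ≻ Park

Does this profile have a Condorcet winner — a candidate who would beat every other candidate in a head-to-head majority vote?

No

Head-to-head results (39 voters total):
Park vs Toma: Park wins 26–13.
Park vs Nguyen: Park wins 24–15.
Park vs Umar: Umar wins 23–16.
Toma vs Nguyen: Toma wins 23–16.
Toma vs Umar: Umar wins 20–19.
Nguyen vs Umar: Nguyen wins 21–18.
No candidate beats all others: Park beats Nguyen beats Umar beats Park, a majority cycle.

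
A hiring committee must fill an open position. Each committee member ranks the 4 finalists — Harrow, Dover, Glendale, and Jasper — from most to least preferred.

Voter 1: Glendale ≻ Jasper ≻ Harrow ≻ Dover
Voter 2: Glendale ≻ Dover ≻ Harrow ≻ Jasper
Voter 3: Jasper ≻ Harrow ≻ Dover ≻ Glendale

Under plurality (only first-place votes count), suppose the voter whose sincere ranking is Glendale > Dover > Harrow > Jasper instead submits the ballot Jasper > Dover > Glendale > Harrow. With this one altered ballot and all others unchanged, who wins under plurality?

First-place totals with the altered ballot: Harrow 0, Dover 0, Glendale 1, Jasper 2.
The switch changes the winner from Glendale to Jasper.

Jasper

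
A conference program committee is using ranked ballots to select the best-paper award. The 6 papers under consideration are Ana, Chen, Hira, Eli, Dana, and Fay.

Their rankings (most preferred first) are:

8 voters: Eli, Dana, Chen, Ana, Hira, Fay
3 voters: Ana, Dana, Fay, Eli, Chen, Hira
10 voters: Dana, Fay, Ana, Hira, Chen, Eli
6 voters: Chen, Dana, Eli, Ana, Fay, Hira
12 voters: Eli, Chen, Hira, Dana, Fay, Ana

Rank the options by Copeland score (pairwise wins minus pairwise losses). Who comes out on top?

Eli

Pairwise results:
  Ana vs Chen: Chen wins 26–13.
  Ana vs Hira: Ana wins 27–12.
  Ana vs Eli: Eli wins 26–13.
  Ana vs Dana: Dana wins 36–3.
  Ana vs Fay: Fay wins 22–17.
  Chen vs Hira: Chen wins 29–10.
  Chen vs Eli: Eli wins 23–16.
  Chen vs Dana: Dana wins 21–18.
  Chen vs Fay: Chen wins 26–13.
  Hira vs Eli: Eli wins 29–10.
  Hira vs Dana: Dana wins 27–12.
  Hira vs Fay: Hira wins 20–19.
  Eli vs Dana: Eli wins 20–19.
  Eli vs Fay: Eli wins 26–13.
  Dana vs Fay: Dana wins 39–0.
Copeland scores (wins − losses):
  Ana: 1 − 4 = -3
  Chen: 3 − 2 = 1
  Hira: 1 − 4 = -3
  Eli: 5 − 0 = 5
  Dana: 4 − 1 = 3
  Fay: 1 − 4 = -3
Eli has the best Copeland score.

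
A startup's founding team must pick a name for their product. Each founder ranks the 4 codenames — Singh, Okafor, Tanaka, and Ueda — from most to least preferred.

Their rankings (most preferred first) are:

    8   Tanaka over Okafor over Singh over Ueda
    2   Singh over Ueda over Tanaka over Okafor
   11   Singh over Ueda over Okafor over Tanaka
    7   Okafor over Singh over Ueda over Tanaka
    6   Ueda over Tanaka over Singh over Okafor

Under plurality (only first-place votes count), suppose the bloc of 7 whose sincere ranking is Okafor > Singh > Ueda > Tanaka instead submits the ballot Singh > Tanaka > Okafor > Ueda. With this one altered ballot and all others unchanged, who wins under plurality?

First-place totals with the altered ballot: Singh 20, Okafor 0, Tanaka 8, Ueda 6.
The winner is unchanged: still Singh.

Singh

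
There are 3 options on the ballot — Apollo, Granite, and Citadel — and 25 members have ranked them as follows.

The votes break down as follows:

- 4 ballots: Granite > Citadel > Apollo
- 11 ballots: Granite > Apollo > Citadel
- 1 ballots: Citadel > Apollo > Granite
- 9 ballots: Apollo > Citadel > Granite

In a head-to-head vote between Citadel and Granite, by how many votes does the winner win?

Ballots ranking Citadel above Granite: 1+9 = 10.
Ballots ranking Granite above Citadel: 4+11 = 15.
Granite wins 15–10, a margin of 5.

5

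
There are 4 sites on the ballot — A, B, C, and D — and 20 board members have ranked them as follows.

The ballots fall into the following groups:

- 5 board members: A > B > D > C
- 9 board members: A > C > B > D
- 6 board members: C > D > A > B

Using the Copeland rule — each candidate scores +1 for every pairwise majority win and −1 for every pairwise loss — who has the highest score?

A

Pairwise results:
  A vs B: A wins 20–0.
  A vs C: A wins 14–6.
  A vs D: A wins 14–6.
  B vs C: C wins 15–5.
  B vs D: B wins 14–6.
  C vs D: C wins 15–5.
Copeland scores (wins − losses):
  A: 3 − 0 = 3
  B: 1 − 2 = -1
  C: 2 − 1 = 1
  D: 0 − 3 = -3
A has the best Copeland score.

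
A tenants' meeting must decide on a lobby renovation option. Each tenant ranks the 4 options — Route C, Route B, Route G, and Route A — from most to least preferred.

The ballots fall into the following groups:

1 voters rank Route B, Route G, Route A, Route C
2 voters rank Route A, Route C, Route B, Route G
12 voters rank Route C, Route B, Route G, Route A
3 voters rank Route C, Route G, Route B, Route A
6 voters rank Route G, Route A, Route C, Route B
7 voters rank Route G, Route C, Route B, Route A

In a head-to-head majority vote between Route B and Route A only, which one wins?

Ballots ranking Route B above Route A: 1+12+3+7 = 23.
Ballots ranking Route A above Route B: 2+6 = 8.
Route B wins the head-to-head, 23–8.

Route B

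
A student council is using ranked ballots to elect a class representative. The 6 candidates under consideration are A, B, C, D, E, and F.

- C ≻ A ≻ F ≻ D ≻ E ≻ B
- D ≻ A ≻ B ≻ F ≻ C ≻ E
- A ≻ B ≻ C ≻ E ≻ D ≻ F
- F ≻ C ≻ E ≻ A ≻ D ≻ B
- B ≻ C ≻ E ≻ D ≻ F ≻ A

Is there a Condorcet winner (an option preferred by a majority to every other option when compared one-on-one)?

No

Head-to-head results (5 voters total):
A vs B: A wins 4–1.
A vs C: C wins 3–2.
A vs D: A wins 3–2.
A vs E: A wins 3–2.
A vs F: A wins 3–2.
B vs C: B wins 3–2.
B vs D: D wins 3–2.
B vs E: B wins 3–2.
B vs F: B wins 3–2.
C vs D: C wins 4–1.
C vs E: C wins 5–0.
C vs F: C wins 3–2.
D vs E: E wins 3–2.
D vs F: D wins 3–2.
E vs F: F wins 3–2.
No candidate beats all others: A beats B beats C beats A, a majority cycle.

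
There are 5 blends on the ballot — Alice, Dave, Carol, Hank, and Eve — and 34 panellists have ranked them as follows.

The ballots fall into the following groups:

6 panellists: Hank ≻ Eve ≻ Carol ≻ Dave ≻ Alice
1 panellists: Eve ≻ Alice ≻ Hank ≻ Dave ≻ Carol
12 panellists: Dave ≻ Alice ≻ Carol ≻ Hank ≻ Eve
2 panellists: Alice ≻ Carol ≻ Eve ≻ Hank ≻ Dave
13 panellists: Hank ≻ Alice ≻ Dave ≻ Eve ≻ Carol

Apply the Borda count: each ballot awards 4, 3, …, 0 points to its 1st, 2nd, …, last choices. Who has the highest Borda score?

Hank

Borda scores:
  Alice: 6·0 + 3 + 12·3 + 2·4 + 13·3 = 86
  Dave: 6·1 + 1 + 12·4 + 2·0 + 13·2 = 81
  Carol: 6·2 + 0 + 12·2 + 2·3 + 13·0 = 42
  Hank: 6·4 + 2 + 12·1 + 2·1 + 13·4 = 92
  Eve: 6·3 + 4 + 12·0 + 2·2 + 13·1 = 39
Hank has the highest total.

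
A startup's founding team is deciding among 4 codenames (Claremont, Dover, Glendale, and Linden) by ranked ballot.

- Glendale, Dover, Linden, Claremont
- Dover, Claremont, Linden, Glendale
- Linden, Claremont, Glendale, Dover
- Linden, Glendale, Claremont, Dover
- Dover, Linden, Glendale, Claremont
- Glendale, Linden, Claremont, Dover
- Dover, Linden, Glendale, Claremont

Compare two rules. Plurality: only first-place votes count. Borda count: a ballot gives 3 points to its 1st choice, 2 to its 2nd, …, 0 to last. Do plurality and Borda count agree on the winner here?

No

Plurality first-place counts: Claremont 0, Dover 3, Glendale 2, Linden 2 → Dover.
Borda totals: Claremont 6, Dover 11, Glendale 11, Linden 14 → Linden.
The two rules disagree: plurality picks Dover, Borda picks Linden.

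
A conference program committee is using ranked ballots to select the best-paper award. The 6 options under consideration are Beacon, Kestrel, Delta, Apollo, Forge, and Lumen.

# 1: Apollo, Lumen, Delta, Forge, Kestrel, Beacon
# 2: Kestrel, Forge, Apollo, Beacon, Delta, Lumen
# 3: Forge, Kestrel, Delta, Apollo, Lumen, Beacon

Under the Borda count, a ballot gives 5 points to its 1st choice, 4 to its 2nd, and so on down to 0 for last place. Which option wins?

Borda scores:
  Beacon: 0 + 2 + 0 = 2
  Kestrel: 1 + 5 + 4 = 10
  Delta: 3 + 1 + 3 = 7
  Apollo: 5 + 3 + 2 = 10
  Forge: 2 + 4 + 5 = 11
  Lumen: 4 + 0 + 1 = 5
Forge has the highest total.

Forge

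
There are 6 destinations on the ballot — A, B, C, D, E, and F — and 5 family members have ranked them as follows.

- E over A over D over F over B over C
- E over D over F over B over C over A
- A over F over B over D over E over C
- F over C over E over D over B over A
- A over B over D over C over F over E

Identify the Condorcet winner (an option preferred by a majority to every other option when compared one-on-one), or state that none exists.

Head-to-head results (5 voters total):
A vs B: A wins 3–2.
A vs C: A wins 3–2.
A vs D: A wins 3–2.
A vs E: E wins 3–2.
A vs F: A wins 3–2.
B vs C: B wins 4–1.
B vs D: D wins 3–2.
B vs E: E wins 3–2.
B vs F: F wins 4–1.
C vs D: D wins 4–1.
C vs E: E wins 3–2.
C vs F: F wins 4–1.
D vs E: E wins 3–2.
D vs F: D wins 3–2.
E vs F: F wins 3–2.
No candidate beats all others: A beats F beats E beats A, a majority cycle.

None — there is no Condorcet winner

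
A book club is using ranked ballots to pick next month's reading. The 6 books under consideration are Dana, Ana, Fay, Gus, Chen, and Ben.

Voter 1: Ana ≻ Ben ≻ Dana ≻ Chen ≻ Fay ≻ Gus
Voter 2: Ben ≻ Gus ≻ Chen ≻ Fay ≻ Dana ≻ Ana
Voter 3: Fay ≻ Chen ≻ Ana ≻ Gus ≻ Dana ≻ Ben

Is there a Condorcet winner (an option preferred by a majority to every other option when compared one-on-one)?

Head-to-head results (3 voters total):
Dana vs Ana: Ana wins 2–1.
Dana vs Fay: Fay wins 2–1.
Dana vs Gus: Gus wins 2–1.
Dana vs Chen: Chen wins 2–1.
Dana vs Ben: Ben wins 2–1.
Ana vs Fay: Fay wins 2–1.
Ana vs Gus: Ana wins 2–1.
Ana vs Chen: Chen wins 2–1.
Ana vs Ben: Ana wins 2–1.
Fay vs Gus: Fay wins 2–1.
Fay vs Chen: Chen wins 2–1.
Fay vs Ben: Ben wins 2–1.
Gus vs Chen: Chen wins 2–1.
Gus vs Ben: Ben wins 2–1.
Chen vs Ben: Ben wins 2–1.
No candidate beats all others: Ana beats Ben beats Fay beats Ana, a majority cycle.

No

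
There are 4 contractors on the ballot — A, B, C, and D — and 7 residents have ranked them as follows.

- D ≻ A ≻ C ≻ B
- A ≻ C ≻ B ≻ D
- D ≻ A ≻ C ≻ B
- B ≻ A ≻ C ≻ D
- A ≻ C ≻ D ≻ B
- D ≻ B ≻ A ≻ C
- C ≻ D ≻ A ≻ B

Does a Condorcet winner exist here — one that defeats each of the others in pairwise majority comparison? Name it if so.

Head-to-head results (7 voters total):
A vs B: A wins 5–2.
A vs C: A wins 6–1.
A vs D: D wins 4–3.
B vs C: C wins 5–2.
B vs D: D wins 5–2.
C vs D: C wins 4–3.
No candidate beats all others: A beats C beats D beats A, a majority cycle.

None — there is no Condorcet winner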